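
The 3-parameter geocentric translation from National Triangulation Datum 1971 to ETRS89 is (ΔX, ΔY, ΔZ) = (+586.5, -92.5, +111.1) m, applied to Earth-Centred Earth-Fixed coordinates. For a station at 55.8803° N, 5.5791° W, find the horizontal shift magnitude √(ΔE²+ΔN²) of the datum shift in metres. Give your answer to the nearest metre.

The local east axis at (φ, λ) is (−sin λ, cos λ, 0), so ΔE = −sin(-5.5791°)·586.5 + cos(-5.5791°)·(-92.5) = -35.04 m.
The local north axis is (−sin φ cos λ, −sin φ sin λ, cos φ), giving ΔN = -483.244 − 7.445 + 62.319 = -428.37 m.
Horizontal magnitude = √(ΔE² + ΔN²) = √((-35.04)² + (-428.37)²) = 429.80 m.

430 m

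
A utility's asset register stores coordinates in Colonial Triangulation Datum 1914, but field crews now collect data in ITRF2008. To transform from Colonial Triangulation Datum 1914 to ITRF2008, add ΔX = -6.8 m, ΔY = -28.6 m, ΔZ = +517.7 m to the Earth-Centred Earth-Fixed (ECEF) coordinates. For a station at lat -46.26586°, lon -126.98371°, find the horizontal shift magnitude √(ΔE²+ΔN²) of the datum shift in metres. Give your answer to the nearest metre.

378 m

At φ = -46.26586°, λ = -126.98371°: sin φ = -0.722555, cos φ = 0.691313, sin λ = -0.798807, cos λ = -0.601588.
ΔE = −sin λ·ΔX + cos λ·ΔY = −(-0.798807)·(-6.8) + (-0.601588)·(-28.6) = 11.77 m.
ΔN = −sin φ cos λ·ΔX − sin φ sin λ·ΔY + cos φ·ΔZ = −(-0.722555)(-0.601588)(-6.8) − (-0.722555)(-0.798807)(-28.6) + (0.691313)(517.7) = 377.36 m.
Horizontal magnitude = √(ΔE² + ΔN²) = √(11.77² + 377.36²) = 377.54 m.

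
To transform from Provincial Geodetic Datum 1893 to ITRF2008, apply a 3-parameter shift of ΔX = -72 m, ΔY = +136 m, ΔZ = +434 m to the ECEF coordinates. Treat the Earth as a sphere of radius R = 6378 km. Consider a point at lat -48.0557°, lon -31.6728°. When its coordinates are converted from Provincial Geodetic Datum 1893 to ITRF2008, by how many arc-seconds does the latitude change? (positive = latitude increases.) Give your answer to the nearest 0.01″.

sin φ = -0.743795, cos φ = 0.668408, sin λ = -0.525068, cos λ = 0.851060.
North component: ΔN = −sin φ cos λ·ΔX − sin φ sin λ·ΔY + cos φ·ΔZ = −(-0.743795)(0.851060)(-72) − (-0.743795)(-0.525068)(136) + (0.668408)(434) = 191.40 m.
1° of latitude spans πR/180 = 111317 m, so Δφ = 191.40 / 111317 × 3600 = 6.190″.

Δφ = 6.19″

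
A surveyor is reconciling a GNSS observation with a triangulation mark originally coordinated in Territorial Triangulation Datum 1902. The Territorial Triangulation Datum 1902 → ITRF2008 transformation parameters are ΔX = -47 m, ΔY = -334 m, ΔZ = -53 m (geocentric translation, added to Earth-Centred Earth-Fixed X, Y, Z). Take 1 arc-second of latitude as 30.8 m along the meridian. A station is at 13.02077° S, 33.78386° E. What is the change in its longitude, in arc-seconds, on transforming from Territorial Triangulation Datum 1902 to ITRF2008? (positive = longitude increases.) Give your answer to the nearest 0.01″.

sin φ = -0.225304, cos φ = 0.974288, sin λ = 0.556062, cos λ = 0.831141.
East component: ΔE = −sin λ·ΔX + cos λ·ΔY = −(0.556062)(-47) + (0.831141)(-334) = -251.47 m.
1° of latitude spans 3600 × 30.80 = 110880 m; at latitude φ, 1° of longitude spans that × cos φ = 108029.1 m, so Δλ = -251.47 / 108029.1 × 3600 = -8.380″.

Δλ = -8.38″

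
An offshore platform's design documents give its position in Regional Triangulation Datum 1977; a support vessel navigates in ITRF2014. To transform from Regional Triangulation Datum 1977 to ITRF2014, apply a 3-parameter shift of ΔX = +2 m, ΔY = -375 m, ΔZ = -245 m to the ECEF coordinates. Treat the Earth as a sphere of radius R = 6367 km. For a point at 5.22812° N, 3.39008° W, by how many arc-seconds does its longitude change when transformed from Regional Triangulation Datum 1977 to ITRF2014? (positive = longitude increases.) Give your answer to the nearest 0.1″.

sin φ = 0.091121, cos φ = 0.995840, sin λ = -0.059134, cos λ = 0.998250.
East component: ΔE = −sin λ·ΔX + cos λ·ΔY = −(-0.059134)(2) + (0.998250)(-375) = -374.23 m.
1° of latitude spans πR/180 = 111125 m; at latitude φ, 1° of longitude spans that × cos φ = 110662.8 m, so Δλ = -374.23 / 110662.8 × 3600 = -12.174″.

Δλ = -12.2″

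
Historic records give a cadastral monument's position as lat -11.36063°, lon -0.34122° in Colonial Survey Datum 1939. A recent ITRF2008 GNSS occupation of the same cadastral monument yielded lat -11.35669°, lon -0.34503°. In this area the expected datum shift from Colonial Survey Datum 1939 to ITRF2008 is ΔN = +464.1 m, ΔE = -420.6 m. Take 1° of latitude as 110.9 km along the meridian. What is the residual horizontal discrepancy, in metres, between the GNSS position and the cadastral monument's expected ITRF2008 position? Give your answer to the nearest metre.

28 m

Observed coordinate differences: Δφ = +0.00394°, Δλ = -0.00381°.
Converting to metres (1° lat = 110900 m, cos φ = 0.980407): observed ΔN = 436.9 m, observed ΔE = -414.3 m.
Subtracting the expected shift leaves a residual of 436.9 − (464.1) = -27.2 m north and -414.3 − (-420.6) = 6.3 m east.
Residual distance = √((-27.2)² + 6.3²) = 27.9 m.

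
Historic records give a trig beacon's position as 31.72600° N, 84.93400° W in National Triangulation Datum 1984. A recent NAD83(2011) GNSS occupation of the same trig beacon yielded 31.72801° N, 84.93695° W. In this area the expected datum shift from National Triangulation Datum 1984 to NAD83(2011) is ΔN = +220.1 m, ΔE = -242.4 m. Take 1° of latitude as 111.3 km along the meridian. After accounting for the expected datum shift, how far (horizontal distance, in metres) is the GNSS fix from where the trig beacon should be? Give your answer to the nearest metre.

Observed coordinate differences: Δφ = +0.00201°, Δλ = -0.00295°.
Converting to metres (1° lat = 111300 m, cos φ = 0.850573): observed ΔN = 223.7 m, observed ΔE = -279.3 m.
Subtracting the expected shift leaves a residual of 223.7 − (220.1) = 3.6 m north and -279.3 − (-242.4) = -36.9 m east.
Residual distance = √(3.6² + (-36.9)²) = 37.0 m.

37 m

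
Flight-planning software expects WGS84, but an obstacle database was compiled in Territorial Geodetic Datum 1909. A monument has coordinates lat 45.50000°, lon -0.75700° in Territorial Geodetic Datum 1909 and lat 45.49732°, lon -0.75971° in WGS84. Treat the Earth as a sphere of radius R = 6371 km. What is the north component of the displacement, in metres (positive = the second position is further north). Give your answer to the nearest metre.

ΔN = -298 m

Δφ = 45.49732° − 45.50000° = -0.00268°; Δλ = -0.75971° − -0.75700° = -0.00271°.
1° along a meridian = πR/180 = 111195 m.
ΔN = Δφ × 111195 = -298.0 m; ΔE = Δλ × 111195 × cos(45.50000°) = -0.00271 × 111195 × 0.700909 = -211.2 m.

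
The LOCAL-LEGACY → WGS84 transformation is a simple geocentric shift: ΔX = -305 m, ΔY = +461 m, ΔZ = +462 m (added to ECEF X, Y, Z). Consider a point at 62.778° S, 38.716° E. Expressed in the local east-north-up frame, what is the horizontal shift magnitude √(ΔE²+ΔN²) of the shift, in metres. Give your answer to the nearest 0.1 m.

607.1 m

The local east axis at (φ, λ) is (−sin λ, cos λ, 0), so ΔE = −sin(38.716°)·(-305) + cos(38.716°)·461 = 550.46 m.
The local north axis is (−sin φ cos λ, −sin φ sin λ, cos φ), giving ΔN = -211.620 + 256.401 + 211.337 = 256.12 m.
Horizontal magnitude = √(ΔE² + ΔN²) = √(550.46² + 256.12²) = 607.13 m.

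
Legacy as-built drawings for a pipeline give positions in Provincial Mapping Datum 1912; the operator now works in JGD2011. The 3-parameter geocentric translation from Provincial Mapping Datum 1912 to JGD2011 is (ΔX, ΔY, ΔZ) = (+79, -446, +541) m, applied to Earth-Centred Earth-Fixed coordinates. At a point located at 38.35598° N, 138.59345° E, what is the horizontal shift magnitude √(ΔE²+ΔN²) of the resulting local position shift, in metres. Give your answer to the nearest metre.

At φ = 38.35598°, λ = 138.59345°: sin φ = 0.620545, cos φ = 0.784170, sin λ = 0.661398, cos λ = -0.750035.
ΔE = −sin λ·ΔX + cos λ·ΔY = −(0.661398)·(79) + (-0.750035)·(-446) = 282.27 m.
ΔN = −sin φ cos λ·ΔX − sin φ sin λ·ΔY + cos φ·ΔZ = −(0.620545)(-0.750035)(79) − (0.620545)(0.661398)(-446) + (0.784170)(541) = 644.06 m.
Horizontal magnitude = √(ΔE² + ΔN²) = √(282.27² + 644.06²) = 703.19 m.

703 m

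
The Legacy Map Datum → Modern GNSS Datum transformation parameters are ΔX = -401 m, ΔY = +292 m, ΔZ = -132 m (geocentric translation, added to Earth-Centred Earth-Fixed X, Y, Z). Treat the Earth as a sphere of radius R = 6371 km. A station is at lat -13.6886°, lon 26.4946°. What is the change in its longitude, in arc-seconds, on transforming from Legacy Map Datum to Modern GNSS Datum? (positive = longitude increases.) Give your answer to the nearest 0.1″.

Δλ = 14.7″

sin φ = -0.236645, cos φ = 0.971596, sin λ = 0.446113, cos λ = 0.894976.
East component: ΔE = −sin λ·ΔX + cos λ·ΔY = −(0.446113)(-401) + (0.894976)(292) = 440.22 m.
1° of latitude spans πR/180 = 111195 m; at latitude φ, 1° of longitude spans that × cos φ = 108036.6 m, so Δλ = 440.22 / 108036.6 × 3600 = 14.669″.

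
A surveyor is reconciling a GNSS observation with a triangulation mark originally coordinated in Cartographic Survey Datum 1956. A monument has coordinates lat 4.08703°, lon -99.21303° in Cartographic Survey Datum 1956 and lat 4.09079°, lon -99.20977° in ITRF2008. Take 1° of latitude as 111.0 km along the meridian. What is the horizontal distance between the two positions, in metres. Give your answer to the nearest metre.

Δφ = 4.09079° − 4.08703° = +0.00376°; Δλ = -99.20977° − -99.21303° = +0.00326°.
ΔN = Δφ × 111000 = 417.4 m; ΔE = Δλ × 111000 × cos(4.08703°) = +0.00326 × 111000 × 0.997457 = 360.9 m.
Distance = √(ΔE² + ΔN²) = √(360.9² + 417.4²) = 551.8 m.

552 m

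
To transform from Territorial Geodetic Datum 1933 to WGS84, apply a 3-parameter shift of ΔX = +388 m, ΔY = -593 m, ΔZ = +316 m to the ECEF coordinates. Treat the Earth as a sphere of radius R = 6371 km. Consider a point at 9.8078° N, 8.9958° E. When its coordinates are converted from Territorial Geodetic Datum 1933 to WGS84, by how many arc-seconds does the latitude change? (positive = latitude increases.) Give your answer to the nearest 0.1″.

Δφ = 8.5″

sin φ = 0.170344, cos φ = 0.985385, sin λ = 0.156362, cos λ = 0.987700.
North component: ΔN = −sin φ cos λ·ΔX − sin φ sin λ·ΔY + cos φ·ΔZ = −(0.170344)(0.987700)(388) − (0.170344)(0.156362)(-593) + (0.985385)(316) = 261.90 m.
1° of latitude spans πR/180 = 111195 m, so Δφ = 261.90 / 111195 × 3600 = 8.479″.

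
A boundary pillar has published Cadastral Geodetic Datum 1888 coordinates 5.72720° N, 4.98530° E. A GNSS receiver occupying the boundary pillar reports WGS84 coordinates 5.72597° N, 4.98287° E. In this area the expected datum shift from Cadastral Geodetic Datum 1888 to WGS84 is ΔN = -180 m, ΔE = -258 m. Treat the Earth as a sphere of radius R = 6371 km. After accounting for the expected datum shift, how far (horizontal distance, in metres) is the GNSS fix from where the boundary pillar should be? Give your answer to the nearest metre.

45 m

Observed coordinate differences: Δφ = -0.00123°, Δλ = -0.00243°.
Converting to metres (1° lat = 111195 m, cos φ = 0.995008): observed ΔN = -136.8 m, observed ΔE = -268.9 m.
Subtracting the expected shift leaves a residual of -136.8 − (-180) = 43.2 m north and -268.9 − (-258) = -10.9 m east.
Residual distance = √(43.2² + (-10.9)²) = 44.6 m.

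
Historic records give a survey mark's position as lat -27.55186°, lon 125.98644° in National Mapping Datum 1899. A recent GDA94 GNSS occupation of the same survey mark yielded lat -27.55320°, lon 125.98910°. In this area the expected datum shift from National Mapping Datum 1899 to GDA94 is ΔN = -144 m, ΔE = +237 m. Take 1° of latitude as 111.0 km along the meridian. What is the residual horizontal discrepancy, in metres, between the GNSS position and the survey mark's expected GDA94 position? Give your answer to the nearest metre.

25 m

Observed coordinate differences: Δφ = -0.00134°, Δλ = +0.00266°.
Converting to metres (1° lat = 111000 m, cos φ = 0.886593): observed ΔN = -148.7 m, observed ΔE = 261.8 m.
Subtracting the expected shift leaves a residual of -148.7 − (-144) = -4.7 m north and 261.8 − (237) = 24.8 m east.
Residual distance = √((-4.7)² + 24.8²) = 25.2 m.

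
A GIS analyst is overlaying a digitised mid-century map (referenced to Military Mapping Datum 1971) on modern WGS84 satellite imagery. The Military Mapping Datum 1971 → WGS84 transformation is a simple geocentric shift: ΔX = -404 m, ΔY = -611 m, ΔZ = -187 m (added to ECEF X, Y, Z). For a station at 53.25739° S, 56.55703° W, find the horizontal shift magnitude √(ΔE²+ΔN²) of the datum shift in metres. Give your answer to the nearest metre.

At φ = -53.25739°, λ = -56.55703°: sin φ = -0.801331, cos φ = 0.598221, sin λ = -0.834435, cos λ = 0.551107.
ΔE = −sin λ·ΔX + cos λ·ΔY = −(-0.834435)·(-404) + (0.551107)·(-611) = -673.84 m.
ΔN = −sin φ cos λ·ΔX − sin φ sin λ·ΔY + cos φ·ΔZ = −(-0.801331)(0.551107)(-404) − (-0.801331)(-0.834435)(-611) + (0.598221)(-187) = 118.27 m.
Horizontal magnitude = √(ΔE² + ΔN²) = √((-673.84)² + 118.27²) = 684.14 m.

684 m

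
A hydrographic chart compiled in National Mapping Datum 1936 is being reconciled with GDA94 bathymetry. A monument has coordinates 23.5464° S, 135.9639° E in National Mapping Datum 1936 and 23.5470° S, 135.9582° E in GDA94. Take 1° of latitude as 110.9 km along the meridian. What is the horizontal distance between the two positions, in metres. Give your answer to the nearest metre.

583 m

Δφ = -23.5470° − -23.5464° = -0.0006°; Δλ = 135.9582° − 135.9639° = -0.0057°.
ΔN = Δφ × 110900 = -66.5 m; ΔE = Δλ × 110900 × cos(-23.5464°) = -0.0057 × 110900 × 0.916737 = -579.5 m.
Distance = √(ΔE² + ΔN²) = √((-579.5)² + (-66.5)²) = 583.3 m.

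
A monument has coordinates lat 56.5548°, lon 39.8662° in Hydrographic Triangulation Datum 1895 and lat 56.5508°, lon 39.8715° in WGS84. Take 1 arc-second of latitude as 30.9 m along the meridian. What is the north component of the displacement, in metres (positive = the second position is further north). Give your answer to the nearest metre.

Δφ = 56.5508° − 56.5548° = -0.0040°; Δλ = 39.8715° − 39.8662° = +0.0053°.
1° of latitude = 3600 × 30.90 = 111240 m.
ΔN = Δφ × 111240 = -445.0 m; ΔE = Δλ × 111240 × cos(56.5548°) = +0.0053 × 111240 × 0.551139 = 324.9 m.

ΔN = -445 m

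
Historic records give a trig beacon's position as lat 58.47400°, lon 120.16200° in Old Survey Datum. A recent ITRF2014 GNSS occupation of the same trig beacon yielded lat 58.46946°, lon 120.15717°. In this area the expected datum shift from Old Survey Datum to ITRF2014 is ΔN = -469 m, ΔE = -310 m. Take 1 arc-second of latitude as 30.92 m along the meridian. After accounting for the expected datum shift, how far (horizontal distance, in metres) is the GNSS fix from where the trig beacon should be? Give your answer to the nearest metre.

46 m

Observed coordinate differences: Δφ = -0.00454°, Δλ = -0.00483°.
Converting to metres (1° lat = 111312 m, cos φ = 0.522885): observed ΔN = -505.4 m, observed ΔE = -281.1 m.
Subtracting the expected shift leaves a residual of -505.4 − (-469) = -36.4 m north and -281.1 − (-310) = 28.9 m east.
Residual distance = √((-36.4)² + 28.9²) = 46.4 m.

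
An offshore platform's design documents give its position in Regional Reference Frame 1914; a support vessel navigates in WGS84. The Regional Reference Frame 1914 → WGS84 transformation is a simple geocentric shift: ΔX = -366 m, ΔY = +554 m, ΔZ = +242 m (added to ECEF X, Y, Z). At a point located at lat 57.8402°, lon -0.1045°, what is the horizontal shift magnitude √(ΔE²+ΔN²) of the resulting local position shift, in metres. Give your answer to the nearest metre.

The local east axis at (φ, λ) is (−sin λ, cos λ, 0), so ΔE = −sin(-0.1045°)·(-366) + cos(-0.1045°)·554 = 553.33 m.
The local north axis is (−sin φ cos λ, −sin φ sin λ, cos φ), giving ΔN = 309.843 + 0.855 + 128.812 = 439.51 m.
Horizontal magnitude = √(ΔE² + ΔN²) = √(553.33² + 439.51²) = 706.64 m.

707 m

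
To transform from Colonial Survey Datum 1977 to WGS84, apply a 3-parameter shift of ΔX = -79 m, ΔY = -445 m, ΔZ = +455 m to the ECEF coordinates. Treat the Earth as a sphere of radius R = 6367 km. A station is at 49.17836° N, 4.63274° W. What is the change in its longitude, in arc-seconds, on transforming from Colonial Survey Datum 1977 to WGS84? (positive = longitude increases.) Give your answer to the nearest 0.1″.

Δλ = -22.3″

sin φ = 0.756748, cos φ = 0.653706, sin λ = -0.080768, cos λ = 0.996733.
East component: ΔE = −sin λ·ΔX + cos λ·ΔY = −(-0.080768)(-79) + (0.996733)(-445) = -449.93 m.
1° of latitude spans πR/180 = 111125 m; at latitude φ, 1° of longitude spans that × cos φ = 72643.2 m, so Δλ = -449.93 / 72643.2 × 3600 = -22.297″.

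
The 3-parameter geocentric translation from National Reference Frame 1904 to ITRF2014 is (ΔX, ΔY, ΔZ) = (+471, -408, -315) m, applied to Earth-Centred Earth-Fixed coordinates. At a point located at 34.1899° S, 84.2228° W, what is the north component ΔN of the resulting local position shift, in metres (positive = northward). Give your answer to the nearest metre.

The local north axis is (−sin φ cos λ, −sin φ sin λ, cos φ), giving ΔN = 26.642 + 228.106 − 260.562 = -5.81 m.

ΔN = -6 m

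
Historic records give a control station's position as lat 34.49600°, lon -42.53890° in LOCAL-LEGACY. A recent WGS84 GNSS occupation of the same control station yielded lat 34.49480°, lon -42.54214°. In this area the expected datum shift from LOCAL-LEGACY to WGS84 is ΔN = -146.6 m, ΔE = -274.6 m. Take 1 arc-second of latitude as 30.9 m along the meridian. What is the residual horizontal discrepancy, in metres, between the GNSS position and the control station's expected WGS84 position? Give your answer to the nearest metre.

Observed coordinate differences: Δφ = -0.00120°, Δλ = -0.00324°.
Converting to metres (1° lat = 111240 m, cos φ = 0.824166): observed ΔN = -133.5 m, observed ΔE = -297.0 m.
Subtracting the expected shift leaves a residual of -133.5 − (-146.6) = 13.1 m north and -297.0 − (-274.6) = -22.4 m east.
Residual distance = √(13.1² + (-22.4)²) = 26.0 m.

26 m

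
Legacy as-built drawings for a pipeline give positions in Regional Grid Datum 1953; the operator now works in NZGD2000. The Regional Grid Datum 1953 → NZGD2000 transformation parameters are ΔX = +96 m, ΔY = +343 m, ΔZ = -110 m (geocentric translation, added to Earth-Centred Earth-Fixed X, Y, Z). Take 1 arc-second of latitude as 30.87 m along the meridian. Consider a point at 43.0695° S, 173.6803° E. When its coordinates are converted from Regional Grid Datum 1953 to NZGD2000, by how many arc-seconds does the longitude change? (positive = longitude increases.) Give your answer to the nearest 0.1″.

Δλ = -15.6″

sin φ = -0.682885, cos φ = 0.730526, sin λ = 0.110076, cos λ = -0.993923.
East component: ΔE = −sin λ·ΔX + cos λ·ΔY = −(0.110076)(96) + (-0.993923)(343) = -351.48 m.
1° of latitude spans 3600 × 30.87 = 111132 m; at latitude φ, 1° of longitude spans that × cos φ = 81184.8 m, so Δλ = -351.48 / 81184.8 × 3600 = -15.586″.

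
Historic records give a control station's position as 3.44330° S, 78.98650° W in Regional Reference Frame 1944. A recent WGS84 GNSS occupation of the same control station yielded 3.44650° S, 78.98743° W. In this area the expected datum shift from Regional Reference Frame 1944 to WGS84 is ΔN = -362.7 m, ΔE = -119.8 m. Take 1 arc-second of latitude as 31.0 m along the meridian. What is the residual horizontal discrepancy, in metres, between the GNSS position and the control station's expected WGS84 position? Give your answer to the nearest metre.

Observed coordinate differences: Δφ = -0.00320°, Δλ = -0.00093°.
Converting to metres (1° lat = 111600 m, cos φ = 0.998195): observed ΔN = -357.1 m, observed ΔE = -103.6 m.
Subtracting the expected shift leaves a residual of -357.1 − (-362.7) = 5.6 m north and -103.6 − (-119.8) = 16.2 m east.
Residual distance = √(5.6² + 16.2²) = 17.1 m.

17 m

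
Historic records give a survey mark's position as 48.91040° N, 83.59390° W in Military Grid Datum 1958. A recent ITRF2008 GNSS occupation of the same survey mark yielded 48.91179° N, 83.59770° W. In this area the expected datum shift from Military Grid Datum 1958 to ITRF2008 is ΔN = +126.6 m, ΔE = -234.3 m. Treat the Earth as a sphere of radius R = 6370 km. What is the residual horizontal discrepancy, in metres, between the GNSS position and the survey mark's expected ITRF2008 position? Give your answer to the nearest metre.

Observed coordinate differences: Δφ = +0.00139°, Δλ = -0.00380°.
Converting to metres (1° lat = 111177 m, cos φ = 0.657238): observed ΔN = 154.5 m, observed ΔE = -277.7 m.
Subtracting the expected shift leaves a residual of 154.5 − (126.6) = 27.9 m north and -277.7 − (-234.3) = -43.4 m east.
Residual distance = √(27.9² + (-43.4)²) = 51.6 m.

52 m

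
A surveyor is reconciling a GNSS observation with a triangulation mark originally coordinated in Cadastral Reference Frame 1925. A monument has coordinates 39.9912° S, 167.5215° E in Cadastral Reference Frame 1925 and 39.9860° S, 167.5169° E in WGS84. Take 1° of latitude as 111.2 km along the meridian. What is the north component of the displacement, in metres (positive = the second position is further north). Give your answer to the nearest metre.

ΔN = 578 m

Δφ = -39.9860° − -39.9912° = +0.0052°; Δλ = 167.5169° − 167.5215° = -0.0046°.
ΔN = Δφ × 111200 = 578.2 m; ΔE = Δλ × 111200 × cos(-39.9912°) = -0.0046 × 111200 × 0.766143 = -391.9 m.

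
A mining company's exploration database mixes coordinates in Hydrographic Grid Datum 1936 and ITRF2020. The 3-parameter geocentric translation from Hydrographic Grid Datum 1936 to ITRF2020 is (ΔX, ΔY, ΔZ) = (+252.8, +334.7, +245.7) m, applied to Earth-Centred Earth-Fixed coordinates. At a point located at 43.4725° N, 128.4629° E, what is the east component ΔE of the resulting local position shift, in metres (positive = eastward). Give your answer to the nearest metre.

The local east axis at (φ, λ) is (−sin λ, cos λ, 0), so ΔE = −sin(128.4629°)·252.8 + cos(128.4629°)·334.7 = -406.13 m.

ΔE = -406 m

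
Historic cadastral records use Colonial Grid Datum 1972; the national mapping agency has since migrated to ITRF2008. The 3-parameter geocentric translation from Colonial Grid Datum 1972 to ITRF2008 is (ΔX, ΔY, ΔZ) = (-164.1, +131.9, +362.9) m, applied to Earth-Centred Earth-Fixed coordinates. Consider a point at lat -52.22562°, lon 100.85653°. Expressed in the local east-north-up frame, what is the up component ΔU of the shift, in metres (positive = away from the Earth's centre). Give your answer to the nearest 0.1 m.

The local up (radial) axis is (cos φ cos λ, cos φ sin λ, sin φ), giving ΔU = 18.933 + 79.350 − 286.847 = -188.56 m.

ΔU = -188.6 m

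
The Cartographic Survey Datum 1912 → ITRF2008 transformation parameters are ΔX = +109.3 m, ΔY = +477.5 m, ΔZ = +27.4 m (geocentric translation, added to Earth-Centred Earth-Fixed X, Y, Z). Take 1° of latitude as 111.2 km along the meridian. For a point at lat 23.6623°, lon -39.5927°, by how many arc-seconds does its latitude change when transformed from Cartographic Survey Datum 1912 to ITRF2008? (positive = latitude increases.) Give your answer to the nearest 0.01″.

Δφ = 3.67″

sin φ = 0.401345, cos φ = 0.915927, sin λ = -0.637326, cos λ = 0.770594.
North component: ΔN = −sin φ cos λ·ΔX − sin φ sin λ·ΔY + cos φ·ΔZ = −(0.401345)(0.770594)(109.3) − (0.401345)(-0.637326)(477.5) + (0.915927)(27.4) = 113.43 m.
1° of latitude spans 111200 m, so Δφ = 113.43 / 111200 × 3600 = 3.672″.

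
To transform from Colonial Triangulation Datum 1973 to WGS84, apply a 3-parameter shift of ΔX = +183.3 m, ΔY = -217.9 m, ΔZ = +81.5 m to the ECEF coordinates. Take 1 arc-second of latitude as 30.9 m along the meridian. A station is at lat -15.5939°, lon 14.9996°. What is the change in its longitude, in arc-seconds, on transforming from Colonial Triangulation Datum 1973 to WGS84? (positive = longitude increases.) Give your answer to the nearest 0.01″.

sin φ = -0.268817, cos φ = 0.963191, sin λ = 0.258812, cos λ = 0.965928.
East component: ΔE = −sin λ·ΔX + cos λ·ΔY = −(0.258812)(183.3) + (0.965928)(-217.9) = -257.92 m.
1° of latitude spans 3600 × 30.90 = 111240 m; at latitude φ, 1° of longitude spans that × cos φ = 107145.4 m, so Δλ = -257.92 / 107145.4 × 3600 = -8.666″.

Δλ = -8.67″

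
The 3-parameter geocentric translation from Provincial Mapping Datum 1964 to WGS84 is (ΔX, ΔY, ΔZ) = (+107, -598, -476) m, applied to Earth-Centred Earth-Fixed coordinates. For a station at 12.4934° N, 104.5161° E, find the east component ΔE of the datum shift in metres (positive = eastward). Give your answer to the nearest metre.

At φ = 12.4934°, λ = 104.5161°: sin φ = 0.216327, cos φ = 0.976321, sin λ = 0.968077, cos λ = -0.250652.
ΔE = −sin λ·ΔX + cos λ·ΔY = −(0.968077)·(107) + (-0.250652)·(-598) = 46.31 m.

ΔE = 46 m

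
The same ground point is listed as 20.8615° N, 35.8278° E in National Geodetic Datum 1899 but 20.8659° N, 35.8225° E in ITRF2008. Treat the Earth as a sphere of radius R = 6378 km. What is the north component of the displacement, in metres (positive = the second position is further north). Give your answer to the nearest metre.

ΔN = 490 m

Δφ = 20.8659° − 20.8615° = +0.0044°; Δλ = 35.8225° − 35.8278° = -0.0053°.
1° along a meridian = πR/180 = 111317 m.
ΔN = Δφ × 111317 = 489.8 m; ΔE = Δλ × 111317 × cos(20.8615°) = -0.0053 × 111317 × 0.934444 = -551.3 m.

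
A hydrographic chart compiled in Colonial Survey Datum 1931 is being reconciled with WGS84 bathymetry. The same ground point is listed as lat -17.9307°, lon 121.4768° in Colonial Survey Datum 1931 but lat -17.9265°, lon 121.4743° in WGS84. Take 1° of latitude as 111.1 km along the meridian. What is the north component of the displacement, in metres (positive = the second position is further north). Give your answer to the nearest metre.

ΔN = 467 m

Δφ = -17.9265° − -17.9307° = +0.0042°; Δλ = 121.4743° − 121.4768° = -0.0025°.
ΔN = Δφ × 111100 = 466.6 m; ΔE = Δλ × 111100 × cos(-17.9307°) = -0.0025 × 111100 × 0.951430 = -264.3 m.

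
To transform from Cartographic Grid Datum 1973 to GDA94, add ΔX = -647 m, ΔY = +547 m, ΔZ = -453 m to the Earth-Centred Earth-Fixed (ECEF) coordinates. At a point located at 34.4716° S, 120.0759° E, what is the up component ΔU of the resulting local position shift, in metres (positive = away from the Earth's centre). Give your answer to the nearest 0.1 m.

The local up (radial) axis is (cos φ cos λ, cos φ sin λ, sin φ), giving ΔU = 267.307 + 390.236 + 256.397 = 913.94 m.

ΔU = 913.9 m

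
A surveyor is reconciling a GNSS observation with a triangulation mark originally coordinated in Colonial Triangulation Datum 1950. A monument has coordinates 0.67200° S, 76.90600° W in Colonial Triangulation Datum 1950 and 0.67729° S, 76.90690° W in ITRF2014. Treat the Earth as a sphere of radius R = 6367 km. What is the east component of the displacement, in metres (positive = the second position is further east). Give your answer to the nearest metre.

ΔE = -100 m

Δφ = -0.67729° − -0.67200° = -0.00529°; Δλ = -76.90690° − -76.90600° = -0.00090°.
1° along a meridian = πR/180 = 111125 m.
ΔN = Δφ × 111125 = -587.9 m; ΔE = Δλ × 111125 × cos(-0.67200°) = -0.00090 × 111125 × 0.999931 = -100.0 m.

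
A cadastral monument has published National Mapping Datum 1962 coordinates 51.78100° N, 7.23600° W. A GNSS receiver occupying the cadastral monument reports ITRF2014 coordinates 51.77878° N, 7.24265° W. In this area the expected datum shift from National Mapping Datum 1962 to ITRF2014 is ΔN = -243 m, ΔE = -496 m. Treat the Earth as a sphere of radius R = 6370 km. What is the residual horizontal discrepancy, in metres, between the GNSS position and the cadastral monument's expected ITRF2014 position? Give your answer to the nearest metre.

Observed coordinate differences: Δφ = -0.00222°, Δλ = -0.00665°.
Converting to metres (1° lat = 111177 m, cos φ = 0.618669): observed ΔN = -246.8 m, observed ΔE = -457.4 m.
Subtracting the expected shift leaves a residual of -246.8 − (-243) = -3.8 m north and -457.4 − (-496) = 38.6 m east.
Residual distance = √((-3.8)² + 38.6²) = 38.8 m.

39 m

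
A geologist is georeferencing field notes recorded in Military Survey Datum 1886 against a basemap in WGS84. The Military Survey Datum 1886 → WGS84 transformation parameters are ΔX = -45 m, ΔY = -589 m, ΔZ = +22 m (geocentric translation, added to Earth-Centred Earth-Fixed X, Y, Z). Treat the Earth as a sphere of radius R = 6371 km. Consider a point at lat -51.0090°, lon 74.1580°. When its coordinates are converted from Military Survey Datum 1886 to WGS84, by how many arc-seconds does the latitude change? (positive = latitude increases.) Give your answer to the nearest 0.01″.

Δφ = -14.12″

sin φ = -0.777245, cos φ = 0.629198, sin λ = 0.962018, cos λ = 0.272986.
North component: ΔN = −sin φ cos λ·ΔX − sin φ sin λ·ΔY + cos φ·ΔZ = −(-0.777245)(0.272986)(-45) − (-0.777245)(0.962018)(-589) + (0.629198)(22) = -436.11 m.
1° of latitude spans πR/180 = 111195 m, so Δφ = -436.11 / 111195 × 3600 = -14.119″.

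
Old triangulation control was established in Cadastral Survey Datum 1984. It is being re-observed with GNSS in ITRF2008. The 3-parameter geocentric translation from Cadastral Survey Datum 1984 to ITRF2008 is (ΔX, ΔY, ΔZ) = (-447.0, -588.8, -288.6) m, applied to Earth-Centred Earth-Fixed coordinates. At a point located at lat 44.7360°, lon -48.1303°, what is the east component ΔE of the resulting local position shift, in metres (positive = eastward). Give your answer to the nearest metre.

The local east axis at (φ, λ) is (−sin λ, cos λ, 0), so ΔE = −sin(-48.1303°)·(-447.0) + cos(-48.1303°)·(-588.8) = -725.85 m.

ΔE = -726 m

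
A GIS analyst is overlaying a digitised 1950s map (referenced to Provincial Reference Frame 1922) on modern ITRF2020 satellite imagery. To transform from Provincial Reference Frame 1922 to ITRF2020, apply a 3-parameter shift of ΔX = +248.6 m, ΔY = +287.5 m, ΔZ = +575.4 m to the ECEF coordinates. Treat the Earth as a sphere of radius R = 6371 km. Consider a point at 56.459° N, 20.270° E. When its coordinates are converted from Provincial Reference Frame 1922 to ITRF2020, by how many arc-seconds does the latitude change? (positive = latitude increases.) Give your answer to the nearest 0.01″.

sin φ = 0.833491, cos φ = 0.552534, sin λ = 0.346445, cos λ = 0.938070.
North component: ΔN = −sin φ cos λ·ΔX − sin φ sin λ·ΔY + cos φ·ΔZ = −(0.833491)(0.938070)(248.6) − (0.833491)(0.346445)(287.5) + (0.552534)(575.4) = 40.54 m.
1° of latitude spans πR/180 = 111195 m, so Δφ = 40.54 / 111195 × 3600 = 1.312″.

Δφ = 1.31″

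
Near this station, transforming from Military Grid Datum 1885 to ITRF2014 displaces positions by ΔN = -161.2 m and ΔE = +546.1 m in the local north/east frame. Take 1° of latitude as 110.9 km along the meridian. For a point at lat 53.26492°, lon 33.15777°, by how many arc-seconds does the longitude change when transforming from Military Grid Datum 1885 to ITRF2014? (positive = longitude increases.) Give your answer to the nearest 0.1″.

At latitude 53.26492°, cos φ = 0.598116.
1° of longitude at this latitude = 110.9 × cos φ = 66.33 km, so Δλ = 546.1 / 66331.1 = 0.0082329° = 29.639″.

Δλ = 29.6″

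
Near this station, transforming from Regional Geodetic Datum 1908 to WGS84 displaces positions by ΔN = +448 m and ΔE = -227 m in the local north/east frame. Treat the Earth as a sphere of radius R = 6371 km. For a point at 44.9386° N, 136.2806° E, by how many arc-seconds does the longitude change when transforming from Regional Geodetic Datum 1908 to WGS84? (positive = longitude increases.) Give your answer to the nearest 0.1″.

At latitude 44.9386°, cos φ = 0.707864.
One radian of longitude at latitude φ spans R cos φ, so Δλ = ΔE / (R cos φ) = -227.0 / (6371000 × 0.707864) = -5.0335e-05 rad = -10.382″.

Δλ = -10.4″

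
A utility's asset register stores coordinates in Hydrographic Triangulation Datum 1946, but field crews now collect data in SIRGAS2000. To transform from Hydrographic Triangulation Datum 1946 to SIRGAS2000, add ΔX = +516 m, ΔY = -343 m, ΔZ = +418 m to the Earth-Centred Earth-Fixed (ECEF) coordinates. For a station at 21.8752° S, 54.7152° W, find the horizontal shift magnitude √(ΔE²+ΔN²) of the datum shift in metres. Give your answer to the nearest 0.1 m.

643.2 m

At φ = -21.8752°, λ = -54.7152°: sin φ = -0.372586, cos φ = 0.927998, sin λ = -0.816291, cos λ = 0.577641.
ΔE = −sin λ·ΔX + cos λ·ΔY = −(-0.816291)·(516) + (0.577641)·(-343) = 223.08 m.
ΔN = −sin φ cos λ·ΔX − sin φ sin λ·ΔY + cos φ·ΔZ = −(-0.372586)(0.577641)(516) − (-0.372586)(-0.816291)(-343) + (0.927998)(418) = 603.28 m.
Horizontal magnitude = √(ΔE² + ΔN²) = √(223.08² + 603.28²) = 643.20 m.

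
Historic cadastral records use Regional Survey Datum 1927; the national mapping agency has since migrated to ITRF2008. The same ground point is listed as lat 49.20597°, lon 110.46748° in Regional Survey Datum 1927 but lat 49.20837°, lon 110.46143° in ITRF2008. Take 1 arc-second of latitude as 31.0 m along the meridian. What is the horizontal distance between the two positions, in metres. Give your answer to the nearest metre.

Δφ = 49.20837° − 49.20597° = +0.00240°; Δλ = 110.46143° − 110.46748° = -0.00605°.
1° of latitude = 3600 × 31.00 = 111600 m.
ΔN = Δφ × 111600 = 267.8 m; ΔE = Δλ × 111600 × cos(49.20597°) = -0.00605 × 111600 × 0.653342 = -441.1 m.
Distance = √(ΔE² + ΔN²) = √((-441.1)² + 267.8²) = 516.1 m.

516 m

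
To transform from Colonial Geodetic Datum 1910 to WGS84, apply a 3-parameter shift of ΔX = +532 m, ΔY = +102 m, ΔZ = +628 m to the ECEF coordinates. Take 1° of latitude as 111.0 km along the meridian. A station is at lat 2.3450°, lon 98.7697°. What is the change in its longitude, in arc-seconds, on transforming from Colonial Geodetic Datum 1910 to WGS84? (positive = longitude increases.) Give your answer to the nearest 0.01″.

sin φ = 0.040917, cos φ = 0.999163, sin λ = 0.988309, cos λ = -0.152463.
East component: ΔE = −sin λ·ΔX + cos λ·ΔY = −(0.988309)(532) + (-0.152463)(102) = -541.33 m.
1° of latitude spans 111000 m; at latitude φ, 1° of longitude spans that × cos φ = 110907.0 m, so Δλ = -541.33 / 110907.0 × 3600 = -17.571″.

Δλ = -17.57″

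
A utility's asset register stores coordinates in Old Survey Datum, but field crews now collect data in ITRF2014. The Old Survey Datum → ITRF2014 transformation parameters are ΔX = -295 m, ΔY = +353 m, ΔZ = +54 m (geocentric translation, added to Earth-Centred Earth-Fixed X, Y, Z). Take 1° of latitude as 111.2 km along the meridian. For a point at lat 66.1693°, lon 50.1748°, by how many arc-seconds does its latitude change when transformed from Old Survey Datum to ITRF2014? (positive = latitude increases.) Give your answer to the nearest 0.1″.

Δφ = -1.7″

sin φ = 0.914743, cos φ = 0.404035, sin λ = 0.768002, cos λ = 0.640448.
North component: ΔN = −sin φ cos λ·ΔX − sin φ sin λ·ΔY + cos φ·ΔZ = −(0.914743)(0.640448)(-295) − (0.914743)(0.768002)(353) + (0.404035)(54) = -53.35 m.
1° of latitude spans 111200 m, so Δφ = -53.35 / 111200 × 3600 = -1.727″.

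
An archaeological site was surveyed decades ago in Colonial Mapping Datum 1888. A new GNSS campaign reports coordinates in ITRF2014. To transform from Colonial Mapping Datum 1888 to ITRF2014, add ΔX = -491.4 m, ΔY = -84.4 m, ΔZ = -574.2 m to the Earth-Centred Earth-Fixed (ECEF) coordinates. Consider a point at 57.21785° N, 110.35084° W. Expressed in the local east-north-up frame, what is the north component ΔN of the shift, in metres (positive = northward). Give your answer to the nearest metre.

ΔN = -521 m

At φ = 57.21785°, λ = -110.35084°: sin φ = 0.840735, cos φ = 0.541446, sin λ = -0.937581, cos λ = -0.347768.
ΔN = −sin φ cos λ·ΔX − sin φ sin λ·ΔY + cos φ·ΔZ = −(0.840735)(-0.347768)(-491.4) − (0.840735)(-0.937581)(-84.4) + (0.541446)(-574.2) = -521.10 m.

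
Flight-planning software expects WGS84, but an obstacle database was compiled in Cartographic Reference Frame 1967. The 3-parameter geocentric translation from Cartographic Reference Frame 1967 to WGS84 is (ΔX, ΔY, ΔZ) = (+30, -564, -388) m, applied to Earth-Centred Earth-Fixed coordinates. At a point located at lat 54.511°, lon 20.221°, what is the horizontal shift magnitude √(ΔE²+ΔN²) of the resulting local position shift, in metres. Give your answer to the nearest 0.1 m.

At φ = 54.511°, λ = 20.221°: sin φ = 0.814227, cos φ = 0.580547, sin λ = 0.345642, cos λ = 0.938366.
ΔE = −sin λ·ΔX + cos λ·ΔY = −(0.345642)·(30) + (0.938366)·(-564) = -539.61 m.
ΔN = −sin φ cos λ·ΔX − sin φ sin λ·ΔY + cos φ·ΔZ = −(0.814227)(0.938366)(30) − (0.814227)(0.345642)(-564) + (0.580547)(-388) = -89.45 m.
Horizontal magnitude = √(ΔE² + ΔN²) = √((-539.61)² + (-89.45)²) = 546.97 m.

547.0 m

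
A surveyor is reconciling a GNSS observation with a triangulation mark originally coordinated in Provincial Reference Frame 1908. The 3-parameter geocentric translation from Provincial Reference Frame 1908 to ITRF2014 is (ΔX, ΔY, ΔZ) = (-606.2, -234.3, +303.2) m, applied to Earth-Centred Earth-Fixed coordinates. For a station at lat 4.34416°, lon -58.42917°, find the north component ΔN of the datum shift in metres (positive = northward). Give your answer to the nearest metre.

ΔN = 311 m

At φ = 4.34416°, λ = -58.42917°: sin φ = 0.075747, cos φ = 0.997127, sin λ = -0.851994, cos λ = 0.523552.
ΔN = −sin φ cos λ·ΔX − sin φ sin λ·ΔY + cos φ·ΔZ = −(0.075747)(0.523552)(-606.2) − (0.075747)(-0.851994)(-234.3) + (0.997127)(303.2) = 311.25 m.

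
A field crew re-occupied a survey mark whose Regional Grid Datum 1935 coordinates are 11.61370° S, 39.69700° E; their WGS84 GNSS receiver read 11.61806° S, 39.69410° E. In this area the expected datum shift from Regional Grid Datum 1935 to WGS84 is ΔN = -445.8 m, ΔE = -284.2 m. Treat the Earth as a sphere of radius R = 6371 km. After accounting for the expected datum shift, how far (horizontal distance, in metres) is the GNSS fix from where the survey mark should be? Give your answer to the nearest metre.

50 m

Observed coordinate differences: Δφ = -0.00436°, Δλ = -0.00290°.
Converting to metres (1° lat = 111195 m, cos φ = 0.979527): observed ΔN = -484.8 m, observed ΔE = -315.9 m.
Subtracting the expected shift leaves a residual of -484.8 − (-445.8) = -39.0 m north and -315.9 − (-284.2) = -31.7 m east.
Residual distance = √((-39.0)² + (-31.7)²) = 50.2 m.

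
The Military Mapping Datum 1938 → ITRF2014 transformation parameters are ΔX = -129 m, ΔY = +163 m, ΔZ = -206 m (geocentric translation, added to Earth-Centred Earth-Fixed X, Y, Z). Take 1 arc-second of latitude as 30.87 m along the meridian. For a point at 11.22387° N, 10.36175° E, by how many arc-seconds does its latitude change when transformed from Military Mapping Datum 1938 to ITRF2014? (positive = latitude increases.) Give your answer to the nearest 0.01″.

sin φ = 0.194643, cos φ = 0.980874, sin λ = 0.179862, cos λ = 0.983692.
North component: ΔN = −sin φ cos λ·ΔX − sin φ sin λ·ΔY + cos φ·ΔZ = −(0.194643)(0.983692)(-129) − (0.194643)(0.179862)(163) + (0.980874)(-206) = -183.07 m.
1° of latitude spans 3600 × 30.87 = 111132 m, so Δφ = -183.07 / 111132 × 3600 = -5.930″.

Δφ = -5.93″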